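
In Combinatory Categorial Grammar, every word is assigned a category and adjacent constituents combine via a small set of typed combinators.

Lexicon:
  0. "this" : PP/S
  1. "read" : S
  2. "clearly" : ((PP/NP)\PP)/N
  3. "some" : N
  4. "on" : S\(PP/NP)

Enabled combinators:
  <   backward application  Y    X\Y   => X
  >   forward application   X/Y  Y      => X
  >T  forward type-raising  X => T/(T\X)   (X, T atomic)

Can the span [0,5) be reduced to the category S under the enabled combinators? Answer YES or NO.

YES

[0,5] S   <
  [0,4] PP/NP   <
    [0,2] PP   >
      [0,1] "this" : PP/S
      [1,2] "read" : S
    [2,4] (PP/NP)\PP   >
      [2,3] "clearly" : ((PP/NP)\PP)/N
      [3,4] "some" : N
  [4,5] "on" : S\(PP/NP)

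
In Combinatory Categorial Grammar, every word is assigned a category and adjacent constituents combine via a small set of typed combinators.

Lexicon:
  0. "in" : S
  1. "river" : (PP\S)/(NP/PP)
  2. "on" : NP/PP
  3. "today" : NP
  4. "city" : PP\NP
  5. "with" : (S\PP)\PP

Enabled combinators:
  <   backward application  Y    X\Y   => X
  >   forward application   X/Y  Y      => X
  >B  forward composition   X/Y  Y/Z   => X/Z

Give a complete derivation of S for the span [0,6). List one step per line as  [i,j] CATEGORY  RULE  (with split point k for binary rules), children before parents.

[0,1] S  lex  "in"
[1,2] (PP\S)/(NP/PP)  lex  "river"
[2,3] NP/PP  lex  "on"
[1,3] PP\S  >  k=2
[0,3] PP  <  k=1
[3,4] NP  lex  "today"
[4,5] PP\NP  lex  "city"
[3,5] PP  <  k=4
[5,6] (S\PP)\PP  lex  "with"
[3,6] S\PP  <  k=5
[0,6] S  <  k=3

[0,6] S   <
  [0,3] PP   <
    [0,1] "in" : S
    [1,3] PP\S   >
      [1,2] "river" : (PP\S)/(NP/PP)
      [2,3] "on" : NP/PP
  [3,6] S\PP   <
    [3,5] PP   <
      [3,4] "today" : NP
      [4,5] "city" : PP\NP
    [5,6] "with" : (S\PP)\PP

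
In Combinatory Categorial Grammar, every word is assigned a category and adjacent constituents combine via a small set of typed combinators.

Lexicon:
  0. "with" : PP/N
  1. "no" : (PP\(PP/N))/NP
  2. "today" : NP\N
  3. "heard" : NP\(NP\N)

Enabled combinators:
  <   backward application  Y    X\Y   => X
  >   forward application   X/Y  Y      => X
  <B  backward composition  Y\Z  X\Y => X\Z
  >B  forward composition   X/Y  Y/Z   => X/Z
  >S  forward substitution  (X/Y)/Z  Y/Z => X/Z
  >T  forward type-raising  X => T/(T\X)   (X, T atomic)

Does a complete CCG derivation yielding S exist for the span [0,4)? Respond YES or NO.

NO

PP/N (PP\(PP/N))/NP NP\N NP\(NP\N)
CKY chart[0,4] = {N/(N\PP), NP/(NP\PP), PP, PP/(PP\PP), S/(S\PP)}; S ∉ chart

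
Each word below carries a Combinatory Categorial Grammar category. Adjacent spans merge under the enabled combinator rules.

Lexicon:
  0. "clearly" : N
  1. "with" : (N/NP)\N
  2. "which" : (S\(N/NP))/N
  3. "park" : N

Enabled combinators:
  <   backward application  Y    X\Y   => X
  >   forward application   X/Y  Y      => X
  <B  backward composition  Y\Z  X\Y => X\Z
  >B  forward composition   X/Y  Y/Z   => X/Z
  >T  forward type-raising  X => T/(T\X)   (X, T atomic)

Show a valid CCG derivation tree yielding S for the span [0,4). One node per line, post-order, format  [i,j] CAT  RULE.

[0,1] N  lex  "clearly"
[1,2] (N/NP)\N  lex  "with"
[0,2] N/NP  <  k=1
[2,3] (S\(N/NP))/N  lex  "which"
[3,4] N  lex  "park"
[2,4] S\(N/NP)  >  k=3
[0,4] S  <  k=2

[0,4] S   <
  [0,2] N/NP   <
    [0,1] "clearly" : N
    [1,2] "with" : (N/NP)\N
  [2,4] S\(N/NP)   >
    [2,3] "which" : (S\(N/NP))/N
    [3,4] "park" : N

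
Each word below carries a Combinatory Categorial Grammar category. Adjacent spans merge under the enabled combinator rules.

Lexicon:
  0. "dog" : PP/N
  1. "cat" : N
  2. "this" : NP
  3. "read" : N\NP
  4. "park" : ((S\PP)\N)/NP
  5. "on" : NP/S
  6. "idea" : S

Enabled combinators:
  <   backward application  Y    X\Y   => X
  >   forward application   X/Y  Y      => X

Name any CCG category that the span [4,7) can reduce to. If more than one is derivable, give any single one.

[0,7] S   <
  [0,2] PP   >
    [0,1] "dog" : PP/N
    [1,2] "cat" : N
  [2,7] S\PP   <
    [2,4] N   <
      [2,3] "this" : NP
      [3,4] "read" : N\NP
    [4,7] (S\PP)\N   >
      [4,5] "park" : ((S\PP)\N)/NP
      [5,7] NP   >
        [5,6] "on" : NP/S
        [6,7] "idea" : S

(S\PP)\N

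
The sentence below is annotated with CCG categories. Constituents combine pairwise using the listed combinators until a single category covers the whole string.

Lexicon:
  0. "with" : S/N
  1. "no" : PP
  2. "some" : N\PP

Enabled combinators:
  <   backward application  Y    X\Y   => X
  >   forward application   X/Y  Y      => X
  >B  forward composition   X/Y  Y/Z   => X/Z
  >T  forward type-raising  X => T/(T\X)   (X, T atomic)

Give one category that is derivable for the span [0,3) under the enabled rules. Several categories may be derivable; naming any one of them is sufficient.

S

[0,3] S   >
  [0,1] "with" : S/N
  [1,3] N   >
    [1,2] N/(N\PP)   >T
      [1,2] "no" : PP
    [2,3] "some" : N\PP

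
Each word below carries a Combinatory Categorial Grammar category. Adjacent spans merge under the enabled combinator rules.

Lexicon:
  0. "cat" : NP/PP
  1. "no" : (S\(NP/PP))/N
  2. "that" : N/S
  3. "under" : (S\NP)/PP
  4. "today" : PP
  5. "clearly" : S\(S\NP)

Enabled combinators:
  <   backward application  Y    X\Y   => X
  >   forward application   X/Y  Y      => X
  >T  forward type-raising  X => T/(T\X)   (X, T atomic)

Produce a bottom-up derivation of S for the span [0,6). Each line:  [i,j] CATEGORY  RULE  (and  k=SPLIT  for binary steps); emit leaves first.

[0,6] S   <
  [0,1] "cat" : NP/PP
  [1,6] S\(NP/PP)   >
    [1,2] "no" : (S\(NP/PP))/N
    [2,6] N   >
      [2,3] "that" : N/S
      [3,6] S   <
        [3,5] S\NP   >
          [3,4] "under" : (S\NP)/PP
          [4,5] "today" : PP
        [5,6] "clearly" : S\(S\NP)

[0,1] NP/PP  lex  "cat"
[1,2] (S\(NP/PP))/N  lex  "no"
[2,3] N/S  lex  "that"
[3,4] (S\NP)/PP  lex  "under"
[4,5] PP  lex  "today"
[3,5] S\NP  >  k=4
[5,6] S\(S\NP)  lex  "clearly"
[3,6] S  <  k=5
[2,6] N  >  k=3
[1,6] S\(NP/PP)  >  k=2
[0,6] S  <  k=1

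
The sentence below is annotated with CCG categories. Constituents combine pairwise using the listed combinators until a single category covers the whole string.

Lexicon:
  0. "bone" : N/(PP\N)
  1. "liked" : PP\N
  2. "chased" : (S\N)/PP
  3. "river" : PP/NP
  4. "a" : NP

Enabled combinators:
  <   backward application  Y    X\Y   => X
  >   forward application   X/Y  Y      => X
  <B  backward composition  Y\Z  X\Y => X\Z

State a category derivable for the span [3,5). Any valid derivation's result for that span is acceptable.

PP

[0,5] S   <
  [0,2] N   >
    [0,1] "bone" : N/(PP\N)
    [1,2] "liked" : PP\N
  [2,5] S\N   >
    [2,3] "chased" : (S\N)/PP
    [3,5] PP   >
      [3,4] "river" : PP/NP
      [4,5] "a" : NP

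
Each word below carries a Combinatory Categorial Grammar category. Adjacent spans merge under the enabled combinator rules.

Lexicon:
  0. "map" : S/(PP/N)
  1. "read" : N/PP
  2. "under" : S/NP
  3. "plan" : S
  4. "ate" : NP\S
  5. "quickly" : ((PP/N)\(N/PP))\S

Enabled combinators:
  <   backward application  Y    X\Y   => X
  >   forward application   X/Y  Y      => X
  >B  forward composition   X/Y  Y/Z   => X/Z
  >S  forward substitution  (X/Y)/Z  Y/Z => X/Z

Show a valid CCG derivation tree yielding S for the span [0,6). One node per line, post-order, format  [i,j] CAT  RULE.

[0,1] S/(PP/N)  lex  "map"
[1,2] N/PP  lex  "read"
[2,3] S/NP  lex  "under"
[3,4] S  lex  "plan"
[4,5] NP\S  lex  "ate"
[3,5] NP  <  k=4
[2,5] S  >  k=3
[5,6] ((PP/N)\(N/PP))\S  lex  "quickly"
[2,6] (PP/N)\(N/PP)  <  k=5
[1,6] PP/N  <  k=2
[0,6] S  >  k=1

[0,6] S   >
  [0,1] "map" : S/(PP/N)
  [1,6] PP/N   <
    [1,2] "read" : N/PP
    [2,6] (PP/N)\(N/PP)   <
      [2,5] S   >
        [2,3] "under" : S/NP
        [3,5] NP   <
          [3,4] "plan" : S
          [4,5] "ate" : NP\S
      [5,6] "quickly" : ((PP/N)\(N/PP))\S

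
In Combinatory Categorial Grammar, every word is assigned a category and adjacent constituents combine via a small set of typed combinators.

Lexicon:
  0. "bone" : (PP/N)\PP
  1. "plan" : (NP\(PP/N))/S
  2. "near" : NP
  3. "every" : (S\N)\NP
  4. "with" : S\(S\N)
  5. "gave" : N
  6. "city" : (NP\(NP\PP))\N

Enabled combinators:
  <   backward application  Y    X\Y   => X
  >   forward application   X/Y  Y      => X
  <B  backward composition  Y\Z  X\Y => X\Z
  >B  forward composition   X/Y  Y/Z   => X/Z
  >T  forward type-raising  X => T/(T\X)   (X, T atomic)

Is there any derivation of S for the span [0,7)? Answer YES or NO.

NO

(PP/N)\PP (NP\(PP/N))/S NP (S\N)\NP S\(S\N) N (NP\(NP\PP))\N
CKY chart[0,7] = {N/(N\NP), NP, NP/(NP\NP), PP/(PP\NP), S/(S\NP)}; S ∉ chart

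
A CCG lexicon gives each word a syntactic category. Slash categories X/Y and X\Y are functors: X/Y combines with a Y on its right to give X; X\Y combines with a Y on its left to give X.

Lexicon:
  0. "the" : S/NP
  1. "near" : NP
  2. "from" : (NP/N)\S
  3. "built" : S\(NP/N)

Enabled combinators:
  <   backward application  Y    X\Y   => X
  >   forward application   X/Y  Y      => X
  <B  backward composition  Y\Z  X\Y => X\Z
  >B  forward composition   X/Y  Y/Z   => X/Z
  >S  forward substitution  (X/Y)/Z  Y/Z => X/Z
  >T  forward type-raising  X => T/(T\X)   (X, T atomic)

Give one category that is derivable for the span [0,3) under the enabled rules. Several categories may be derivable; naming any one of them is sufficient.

NP/N

[0,4] S   <
  [0,3] NP/N   <
    [0,2] S   >
      [0,1] "the" : S/NP
      [1,2] "near" : NP
    [2,3] "from" : (NP/N)\S
  [3,4] "built" : S\(NP/N)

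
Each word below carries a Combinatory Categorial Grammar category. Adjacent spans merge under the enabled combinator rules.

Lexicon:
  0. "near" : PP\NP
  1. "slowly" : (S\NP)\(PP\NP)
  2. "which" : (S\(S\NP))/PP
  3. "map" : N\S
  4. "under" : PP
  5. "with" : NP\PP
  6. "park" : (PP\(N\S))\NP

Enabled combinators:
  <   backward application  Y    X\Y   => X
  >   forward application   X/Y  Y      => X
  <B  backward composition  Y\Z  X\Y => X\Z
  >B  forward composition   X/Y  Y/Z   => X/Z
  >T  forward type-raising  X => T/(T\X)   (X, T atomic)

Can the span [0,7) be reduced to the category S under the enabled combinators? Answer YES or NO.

[0,7] S   <
  [0,2] S\NP   <
    [0,1] "near" : PP\NP
    [1,2] "slowly" : (S\NP)\(PP\NP)
  [2,7] S\(S\NP)   >
    [2,3] "which" : (S\(S\NP))/PP
    [3,7] PP   <
      [3,4] "map" : N\S
      [4,7] PP\(N\S)   <
        [4,6] NP   <
          [4,5] "under" : PP
          [5,6] "with" : NP\PP
        [6,7] "park" : (PP\(N\S))\NP

YES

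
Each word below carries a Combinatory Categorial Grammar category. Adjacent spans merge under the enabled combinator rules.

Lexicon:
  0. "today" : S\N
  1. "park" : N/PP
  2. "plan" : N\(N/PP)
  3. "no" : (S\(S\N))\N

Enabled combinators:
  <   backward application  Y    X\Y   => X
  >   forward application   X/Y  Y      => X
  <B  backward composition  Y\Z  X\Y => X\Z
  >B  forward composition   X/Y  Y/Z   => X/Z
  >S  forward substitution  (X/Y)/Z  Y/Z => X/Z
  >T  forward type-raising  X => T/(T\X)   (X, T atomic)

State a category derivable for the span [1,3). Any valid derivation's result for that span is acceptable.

[0,4] S   <
  [0,1] "today" : S\N
  [1,4] S\(S\N)   <
    [1,3] N   <
      [1,2] "park" : N/PP
      [2,3] "plan" : N\(N/PP)
    [3,4] "no" : (S\(S\N))\N

N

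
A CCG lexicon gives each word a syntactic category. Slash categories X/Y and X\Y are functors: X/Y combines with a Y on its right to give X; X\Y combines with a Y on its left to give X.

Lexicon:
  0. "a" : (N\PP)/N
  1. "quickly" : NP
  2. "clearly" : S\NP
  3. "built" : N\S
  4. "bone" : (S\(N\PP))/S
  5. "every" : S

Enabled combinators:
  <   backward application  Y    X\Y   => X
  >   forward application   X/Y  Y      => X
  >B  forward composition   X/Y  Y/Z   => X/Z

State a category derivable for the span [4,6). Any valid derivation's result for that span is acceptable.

S\(N\PP)

[0,6] S   <
  [0,4] N\PP   >
    [0,1] "a" : (N\PP)/N
    [1,4] N   <
      [1,3] S   <
        [1,2] "quickly" : NP
        [2,3] "clearly" : S\NP
      [3,4] "built" : N\S
  [4,6] S\(N\PP)   >
    [4,5] "bone" : (S\(N\PP))/S
    [5,6] "every" : S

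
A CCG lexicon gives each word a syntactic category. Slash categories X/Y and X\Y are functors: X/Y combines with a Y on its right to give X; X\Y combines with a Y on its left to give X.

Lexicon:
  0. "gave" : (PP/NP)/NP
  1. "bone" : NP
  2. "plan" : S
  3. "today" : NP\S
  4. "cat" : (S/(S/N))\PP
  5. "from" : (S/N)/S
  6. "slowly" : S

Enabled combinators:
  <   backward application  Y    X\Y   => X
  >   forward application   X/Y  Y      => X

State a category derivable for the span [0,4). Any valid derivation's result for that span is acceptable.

[0,7] S   >
  [0,5] S/(S/N)   <
    [0,4] PP   >
      [0,2] PP/NP   >
        [0,1] "gave" : (PP/NP)/NP
        [1,2] "bone" : NP
      [2,4] NP   <
        [2,3] "plan" : S
        [3,4] "today" : NP\S
    [4,5] "cat" : (S/(S/N))\PP
  [5,7] S/N   >
    [5,6] "from" : (S/N)/S
    [6,7] "slowly" : S

PP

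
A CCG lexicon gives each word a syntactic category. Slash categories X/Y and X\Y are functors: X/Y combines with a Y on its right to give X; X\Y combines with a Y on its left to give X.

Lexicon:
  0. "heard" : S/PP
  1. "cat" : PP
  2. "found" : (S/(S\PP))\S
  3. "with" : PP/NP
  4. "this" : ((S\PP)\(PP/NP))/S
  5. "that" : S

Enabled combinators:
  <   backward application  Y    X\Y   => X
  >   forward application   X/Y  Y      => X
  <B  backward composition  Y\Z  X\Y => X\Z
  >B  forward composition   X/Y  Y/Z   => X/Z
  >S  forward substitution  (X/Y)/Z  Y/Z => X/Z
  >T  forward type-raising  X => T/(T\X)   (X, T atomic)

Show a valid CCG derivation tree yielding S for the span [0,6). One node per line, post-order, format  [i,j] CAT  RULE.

[0,1] S/PP  lex  "heard"
[1,2] PP  lex  "cat"
[0,2] S  >  k=1
[2,3] (S/(S\PP))\S  lex  "found"
[0,3] S/(S\PP)  <  k=2
[3,4] PP/NP  lex  "with"
[4,5] ((S\PP)\(PP/NP))/S  lex  "this"
[5,6] S  lex  "that"
[4,6] (S\PP)\(PP/NP)  >  k=5
[3,6] S\PP  <  k=4
[0,6] S  >  k=3

[0,6] S   >
  [0,3] S/(S\PP)   <
    [0,2] S   >
      [0,1] "heard" : S/PP
      [1,2] "cat" : PP
    [2,3] "found" : (S/(S\PP))\S
  [3,6] S\PP   <
    [3,4] "with" : PP/NP
    [4,6] (S\PP)\(PP/NP)   >
      [4,5] "this" : ((S\PP)\(PP/NP))/S
      [5,6] "that" : S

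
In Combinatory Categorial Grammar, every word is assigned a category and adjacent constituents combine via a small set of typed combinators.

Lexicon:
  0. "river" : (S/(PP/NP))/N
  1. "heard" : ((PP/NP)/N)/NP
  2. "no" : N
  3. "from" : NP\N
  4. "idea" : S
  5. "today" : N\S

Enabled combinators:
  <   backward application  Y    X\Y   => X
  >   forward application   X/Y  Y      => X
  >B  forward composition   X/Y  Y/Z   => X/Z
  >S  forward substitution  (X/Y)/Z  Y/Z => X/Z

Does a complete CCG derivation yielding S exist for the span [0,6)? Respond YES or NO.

YES

[0,6] S   >
  [0,4] S/N   >S
    [0,1] "river" : (S/(PP/NP))/N
    [1,4] (PP/NP)/N   >
      [1,2] "heard" : ((PP/NP)/N)/NP
      [2,4] NP   <
        [2,3] "no" : N
        [3,4] "from" : NP\N
  [4,6] N   <
    [4,5] "idea" : S
    [5,6] "today" : N\S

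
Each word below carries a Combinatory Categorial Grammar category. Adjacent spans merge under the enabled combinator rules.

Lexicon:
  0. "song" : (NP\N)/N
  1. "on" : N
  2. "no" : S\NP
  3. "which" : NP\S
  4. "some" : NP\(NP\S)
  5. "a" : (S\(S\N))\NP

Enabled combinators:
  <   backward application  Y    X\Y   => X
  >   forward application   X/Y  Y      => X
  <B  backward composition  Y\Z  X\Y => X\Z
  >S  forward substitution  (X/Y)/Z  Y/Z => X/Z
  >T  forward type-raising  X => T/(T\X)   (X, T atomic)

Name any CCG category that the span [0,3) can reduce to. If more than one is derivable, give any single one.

S\N

[0,6] S   <
  [0,3] S\N   <B
    [0,2] NP\N   >
      [0,1] "song" : (NP\N)/N
      [1,2] "on" : N
    [2,3] "no" : S\NP
  [3,6] S\(S\N)   <
    [3,5] NP   <
      [3,4] "which" : NP\S
      [4,5] "some" : NP\(NP\S)
    [5,6] "a" : (S\(S\N))\NP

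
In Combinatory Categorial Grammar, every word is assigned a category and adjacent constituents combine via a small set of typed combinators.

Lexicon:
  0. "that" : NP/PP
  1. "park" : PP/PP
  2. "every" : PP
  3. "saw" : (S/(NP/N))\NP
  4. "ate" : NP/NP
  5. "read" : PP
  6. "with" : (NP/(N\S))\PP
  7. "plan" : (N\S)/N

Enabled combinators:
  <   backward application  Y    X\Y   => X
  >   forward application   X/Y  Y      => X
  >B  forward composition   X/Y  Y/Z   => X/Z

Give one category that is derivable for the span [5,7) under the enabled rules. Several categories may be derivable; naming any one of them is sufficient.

NP/(N\S)

[0,8] S   >
  [0,4] S/(NP/N)   <
    [0,3] NP   >
      [0,2] NP/PP   >B
        [0,1] "that" : NP/PP
        [1,2] "park" : PP/PP
      [2,3] "every" : PP
    [3,4] "saw" : (S/(NP/N))\NP
  [4,8] NP/N   >B
    [4,5] "ate" : NP/NP
    [5,8] NP/N   >B
      [5,7] NP/(N\S)   <
        [5,6] "read" : PP
        [6,7] "with" : (NP/(N\S))\PP
      [7,8] "plan" : (N\S)/N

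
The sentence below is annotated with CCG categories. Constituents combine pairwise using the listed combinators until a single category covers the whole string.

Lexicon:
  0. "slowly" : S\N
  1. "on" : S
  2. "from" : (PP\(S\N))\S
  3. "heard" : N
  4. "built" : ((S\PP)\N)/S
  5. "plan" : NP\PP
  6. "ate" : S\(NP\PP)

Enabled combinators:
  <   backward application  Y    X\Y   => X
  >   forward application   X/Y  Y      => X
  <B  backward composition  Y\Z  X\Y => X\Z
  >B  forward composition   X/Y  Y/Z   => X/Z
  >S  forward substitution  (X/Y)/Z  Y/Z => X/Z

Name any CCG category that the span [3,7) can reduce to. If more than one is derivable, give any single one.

[0,7] S   <
  [0,3] PP   <
    [0,1] "slowly" : S\N
    [1,3] PP\(S\N)   <
      [1,2] "on" : S
      [2,3] "from" : (PP\(S\N))\S
  [3,7] S\PP   <
    [3,4] "heard" : N
    [4,7] (S\PP)\N   >
      [4,5] "built" : ((S\PP)\N)/S
      [5,7] S   <
        [5,6] "plan" : NP\PP
        [6,7] "ate" : S\(NP\PP)

S\PP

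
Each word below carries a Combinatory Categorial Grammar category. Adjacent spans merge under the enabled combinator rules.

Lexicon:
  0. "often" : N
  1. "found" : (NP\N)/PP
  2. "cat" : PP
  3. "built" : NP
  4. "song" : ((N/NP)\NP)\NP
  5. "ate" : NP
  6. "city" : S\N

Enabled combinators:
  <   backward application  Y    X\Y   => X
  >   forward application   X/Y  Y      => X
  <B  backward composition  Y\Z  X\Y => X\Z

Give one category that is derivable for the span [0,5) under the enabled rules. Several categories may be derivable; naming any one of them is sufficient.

[0,7] S   <
  [0,6] N   >
    [0,5] N/NP   <
      [0,3] NP   <
        [0,1] "often" : N
        [1,3] NP\N   >
          [1,2] "found" : (NP\N)/PP
          [2,3] "cat" : PP
      [3,5] (N/NP)\NP   <
        [3,4] "built" : NP
        [4,5] "song" : ((N/NP)\NP)\NP
    [5,6] "ate" : NP
  [6,7] "city" : S\N

N/NP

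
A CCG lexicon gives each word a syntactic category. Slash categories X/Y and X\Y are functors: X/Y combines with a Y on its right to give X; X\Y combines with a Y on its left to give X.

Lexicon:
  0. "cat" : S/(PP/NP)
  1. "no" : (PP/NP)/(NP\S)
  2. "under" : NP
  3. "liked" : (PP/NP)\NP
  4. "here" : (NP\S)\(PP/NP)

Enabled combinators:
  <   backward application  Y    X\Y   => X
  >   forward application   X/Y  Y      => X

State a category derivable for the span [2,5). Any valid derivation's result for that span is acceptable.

[0,5] S   >
  [0,1] "cat" : S/(PP/NP)
  [1,5] PP/NP   >
    [1,2] "no" : (PP/NP)/(NP\S)
    [2,5] NP\S   <
      [2,4] PP/NP   <
        [2,3] "under" : NP
        [3,4] "liked" : (PP/NP)\NP
      [4,5] "here" : (NP\S)\(PP/NP)

NP\S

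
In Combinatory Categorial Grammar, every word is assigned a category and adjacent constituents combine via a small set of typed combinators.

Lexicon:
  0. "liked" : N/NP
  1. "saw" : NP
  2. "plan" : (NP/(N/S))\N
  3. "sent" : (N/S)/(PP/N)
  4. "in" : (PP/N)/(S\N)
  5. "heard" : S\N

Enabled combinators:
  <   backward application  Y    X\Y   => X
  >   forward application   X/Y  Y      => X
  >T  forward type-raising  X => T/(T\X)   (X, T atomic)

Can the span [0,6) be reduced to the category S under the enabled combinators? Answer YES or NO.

NO

N/NP NP (NP/(N/S))\N (N/S)/(PP/N) (PP/N)/(S\N) S\N
CKY chart[0,6] = {N/(N\NP), NP, NP/(NP\NP), PP/(PP\NP), S/(S\NP)}; S ∉ chart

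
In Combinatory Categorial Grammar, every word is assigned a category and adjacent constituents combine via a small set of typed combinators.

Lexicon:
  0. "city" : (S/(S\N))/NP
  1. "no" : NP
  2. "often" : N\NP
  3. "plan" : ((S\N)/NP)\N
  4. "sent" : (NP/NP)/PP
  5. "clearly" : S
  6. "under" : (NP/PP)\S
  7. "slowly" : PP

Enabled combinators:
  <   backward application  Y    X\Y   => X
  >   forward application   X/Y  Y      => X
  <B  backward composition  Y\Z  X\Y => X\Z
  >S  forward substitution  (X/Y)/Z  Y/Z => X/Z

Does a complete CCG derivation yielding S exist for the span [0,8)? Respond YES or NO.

[0,8] S   >
  [0,4] S/NP   >S
    [0,1] "city" : (S/(S\N))/NP
    [1,4] (S\N)/NP   <
      [1,3] N   <
        [1,2] "no" : NP
        [2,3] "often" : N\NP
      [3,4] "plan" : ((S\N)/NP)\N
  [4,8] NP   >
    [4,7] NP/PP   >S
      [4,5] "sent" : (NP/NP)/PP
      [5,7] NP/PP   <
        [5,6] "clearly" : S
        [6,7] "under" : (NP/PP)\S
    [7,8] "slowly" : PP

YES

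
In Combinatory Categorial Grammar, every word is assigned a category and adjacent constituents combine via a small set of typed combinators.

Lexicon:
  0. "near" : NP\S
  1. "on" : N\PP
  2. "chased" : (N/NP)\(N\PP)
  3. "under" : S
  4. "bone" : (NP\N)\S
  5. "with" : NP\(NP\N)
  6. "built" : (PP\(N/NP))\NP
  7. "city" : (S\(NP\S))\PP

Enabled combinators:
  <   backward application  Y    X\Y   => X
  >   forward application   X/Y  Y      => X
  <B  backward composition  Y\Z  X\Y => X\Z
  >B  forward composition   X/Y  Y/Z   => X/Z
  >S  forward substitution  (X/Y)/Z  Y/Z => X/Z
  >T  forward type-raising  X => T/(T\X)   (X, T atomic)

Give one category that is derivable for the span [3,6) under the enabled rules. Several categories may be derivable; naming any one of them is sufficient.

[0,8] S   <
  [0,1] "near" : NP\S
  [1,8] S\(NP\S)   <
    [1,7] PP   <
      [1,3] N/NP   <
        [1,2] "on" : N\PP
        [2,3] "chased" : (N/NP)\(N\PP)
      [3,7] PP\(N/NP)   <
        [3,6] NP   <
          [3,5] NP\N   <
            [3,4] "under" : S
            [4,5] "bone" : (NP\N)\S
          [5,6] "with" : NP\(NP\N)
        [6,7] "built" : (PP\(N/NP))\NP
    [7,8] "city" : (S\(NP\S))\PP

NP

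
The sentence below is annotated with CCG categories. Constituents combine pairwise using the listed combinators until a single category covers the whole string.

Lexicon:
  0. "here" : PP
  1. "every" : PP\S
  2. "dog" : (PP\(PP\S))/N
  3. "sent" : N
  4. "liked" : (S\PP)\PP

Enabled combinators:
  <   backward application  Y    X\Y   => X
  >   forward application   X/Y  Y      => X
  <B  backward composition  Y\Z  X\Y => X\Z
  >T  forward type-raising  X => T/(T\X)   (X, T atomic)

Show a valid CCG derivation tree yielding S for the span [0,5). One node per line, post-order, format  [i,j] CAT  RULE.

[0,5] S   <
  [0,1] "here" : PP
  [1,5] S\PP   <
    [1,4] PP   <
      [1,2] "every" : PP\S
      [2,4] PP\(PP\S)   >
        [2,3] "dog" : (PP\(PP\S))/N
        [3,4] "sent" : N
    [4,5] "liked" : (S\PP)\PP

[0,1] PP  lex  "here"
[1,2] PP\S  lex  "every"
[2,3] (PP\(PP\S))/N  lex  "dog"
[3,4] N  lex  "sent"
[2,4] PP\(PP\S)  >  k=3
[1,4] PP  <  k=2
[4,5] (S\PP)\PP  lex  "liked"
[1,5] S\PP  <  k=4
[0,5] S  <  k=1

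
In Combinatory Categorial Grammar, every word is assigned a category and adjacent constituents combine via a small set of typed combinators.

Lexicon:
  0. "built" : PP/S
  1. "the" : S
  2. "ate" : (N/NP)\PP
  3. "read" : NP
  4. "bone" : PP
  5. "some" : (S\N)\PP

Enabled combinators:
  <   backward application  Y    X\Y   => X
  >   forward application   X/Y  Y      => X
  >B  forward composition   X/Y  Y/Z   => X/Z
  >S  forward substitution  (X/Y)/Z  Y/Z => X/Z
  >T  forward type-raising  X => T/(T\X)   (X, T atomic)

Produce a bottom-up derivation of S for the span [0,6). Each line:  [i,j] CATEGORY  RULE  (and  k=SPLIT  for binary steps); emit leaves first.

[0,6] S   <
  [0,4] N   >
    [0,3] N/NP   <
      [0,2] PP   >
        [0,1] "built" : PP/S
        [1,2] "the" : S
      [2,3] "ate" : (N/NP)\PP
    [3,4] "read" : NP
  [4,6] S\N   <
    [4,5] "bone" : PP
    [5,6] "some" : (S\N)\PP

[0,1] PP/S  lex  "built"
[1,2] S  lex  "the"
[0,2] PP  >  k=1
[2,3] (N/NP)\PP  lex  "ate"
[0,3] N/NP  <  k=2
[3,4] NP  lex  "read"
[0,4] N  >  k=3
[4,5] PP  lex  "bone"
[5,6] (S\N)\PP  lex  "some"
[4,6] S\N  <  k=5
[0,6] S  <  k=4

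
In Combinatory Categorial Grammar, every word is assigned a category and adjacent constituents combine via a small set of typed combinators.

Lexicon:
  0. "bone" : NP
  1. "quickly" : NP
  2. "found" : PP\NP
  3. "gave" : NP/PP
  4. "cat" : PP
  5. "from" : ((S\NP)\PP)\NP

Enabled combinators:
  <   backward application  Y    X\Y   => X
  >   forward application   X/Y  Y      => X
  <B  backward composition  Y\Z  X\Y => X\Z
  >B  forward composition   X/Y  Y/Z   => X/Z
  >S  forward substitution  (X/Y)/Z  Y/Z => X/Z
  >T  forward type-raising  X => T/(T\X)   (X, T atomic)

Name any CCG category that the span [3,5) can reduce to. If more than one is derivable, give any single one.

NP

[0,6] S   >
  [0,1] S/(S\NP)   >T
    [0,1] "bone" : NP
  [1,6] S\NP   <
    [1,3] PP   <
      [1,2] "quickly" : NP
      [2,3] "found" : PP\NP
    [3,6] (S\NP)\PP   <
      [3,5] NP   >
        [3,4] "gave" : NP/PP
        [4,5] "cat" : PP
      [5,6] "from" : ((S\NP)\PP)\NP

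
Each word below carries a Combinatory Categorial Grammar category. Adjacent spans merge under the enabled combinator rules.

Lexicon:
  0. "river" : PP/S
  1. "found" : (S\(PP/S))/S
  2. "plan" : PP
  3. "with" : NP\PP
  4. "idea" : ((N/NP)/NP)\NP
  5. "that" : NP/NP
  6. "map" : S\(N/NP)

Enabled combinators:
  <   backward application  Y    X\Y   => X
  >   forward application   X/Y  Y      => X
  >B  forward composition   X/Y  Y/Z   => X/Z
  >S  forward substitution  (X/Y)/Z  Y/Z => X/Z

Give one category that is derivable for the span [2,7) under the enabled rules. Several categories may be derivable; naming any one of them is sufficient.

[0,7] S   <
  [0,1] "river" : PP/S
  [1,7] S\(PP/S)   >
    [1,2] "found" : (S\(PP/S))/S
    [2,7] S   <
      [2,6] N/NP   >S
        [2,5] (N/NP)/NP   <
          [2,4] NP   <
            [2,3] "plan" : PP
            [3,4] "with" : NP\PP
          [4,5] "idea" : ((N/NP)/NP)\NP
        [5,6] "that" : NP/NP
      [6,7] "map" : S\(N/NP)

S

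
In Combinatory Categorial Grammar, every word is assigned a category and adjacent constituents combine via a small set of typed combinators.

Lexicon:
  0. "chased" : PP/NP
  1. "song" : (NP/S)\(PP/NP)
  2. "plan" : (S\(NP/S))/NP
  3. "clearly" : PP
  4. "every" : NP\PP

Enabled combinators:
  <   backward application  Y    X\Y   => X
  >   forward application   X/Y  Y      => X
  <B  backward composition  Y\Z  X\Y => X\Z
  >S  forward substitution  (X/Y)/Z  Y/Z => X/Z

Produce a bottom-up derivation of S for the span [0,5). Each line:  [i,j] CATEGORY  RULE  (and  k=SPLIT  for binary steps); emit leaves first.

[0,5] S   <
  [0,2] NP/S   <
    [0,1] "chased" : PP/NP
    [1,2] "song" : (NP/S)\(PP/NP)
  [2,5] S\(NP/S)   >
    [2,3] "plan" : (S\(NP/S))/NP
    [3,5] NP   <
      [3,4] "clearly" : PP
      [4,5] "every" : NP\PP

[0,1] PP/NP  lex  "chased"
[1,2] (NP/S)\(PP/NP)  lex  "song"
[0,2] NP/S  <  k=1
[2,3] (S\(NP/S))/NP  lex  "plan"
[3,4] PP  lex  "clearly"
[4,5] NP\PP  lex  "every"
[3,5] NP  <  k=4
[2,5] S\(NP/S)  >  k=3
[0,5] S  <  k=2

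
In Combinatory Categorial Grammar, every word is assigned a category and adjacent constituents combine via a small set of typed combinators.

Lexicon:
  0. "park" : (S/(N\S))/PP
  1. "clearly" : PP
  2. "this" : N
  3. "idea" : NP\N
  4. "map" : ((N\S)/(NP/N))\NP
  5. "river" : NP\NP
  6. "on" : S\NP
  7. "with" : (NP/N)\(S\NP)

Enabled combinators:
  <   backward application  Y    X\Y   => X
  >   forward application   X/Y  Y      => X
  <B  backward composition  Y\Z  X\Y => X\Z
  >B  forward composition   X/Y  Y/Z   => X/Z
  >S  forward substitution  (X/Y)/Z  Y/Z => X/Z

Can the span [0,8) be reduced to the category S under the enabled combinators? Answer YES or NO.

[0,8] S   >
  [0,2] S/(N\S)   >
    [0,1] "park" : (S/(N\S))/PP
    [1,2] "clearly" : PP
  [2,8] N\S   >
    [2,5] (N\S)/(NP/N)   <
      [2,4] NP   <
        [2,3] "this" : N
        [3,4] "idea" : NP\N
      [4,5] "map" : ((N\S)/(NP/N))\NP
    [5,8] NP/N   <
      [5,7] S\NP   <B
        [5,6] "river" : NP\NP
        [6,7] "on" : S\NP
      [7,8] "with" : (NP/N)\(S\NP)

YES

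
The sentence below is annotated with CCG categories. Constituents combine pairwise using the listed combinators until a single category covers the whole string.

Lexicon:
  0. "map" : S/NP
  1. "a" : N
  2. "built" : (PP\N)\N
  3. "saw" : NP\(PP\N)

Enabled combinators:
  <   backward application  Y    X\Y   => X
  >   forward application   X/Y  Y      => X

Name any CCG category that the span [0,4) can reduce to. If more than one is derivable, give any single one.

S

[0,4] S   >
  [0,1] "map" : S/NP
  [1,4] NP   <
    [1,3] PP\N   <
      [1,2] "a" : N
      [2,3] "built" : (PP\N)\N
    [3,4] "saw" : NP\(PP\N)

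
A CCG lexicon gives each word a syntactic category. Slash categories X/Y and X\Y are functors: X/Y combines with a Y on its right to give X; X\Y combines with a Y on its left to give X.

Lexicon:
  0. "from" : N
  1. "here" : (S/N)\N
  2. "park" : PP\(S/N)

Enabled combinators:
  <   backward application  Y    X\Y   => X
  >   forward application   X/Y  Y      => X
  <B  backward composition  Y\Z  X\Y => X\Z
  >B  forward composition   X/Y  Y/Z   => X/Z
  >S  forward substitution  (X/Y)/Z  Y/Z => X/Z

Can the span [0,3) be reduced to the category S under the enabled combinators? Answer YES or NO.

N (S/N)\N PP\(S/N)
CKY chart[0,3] = {PP}; S ∉ chart

NO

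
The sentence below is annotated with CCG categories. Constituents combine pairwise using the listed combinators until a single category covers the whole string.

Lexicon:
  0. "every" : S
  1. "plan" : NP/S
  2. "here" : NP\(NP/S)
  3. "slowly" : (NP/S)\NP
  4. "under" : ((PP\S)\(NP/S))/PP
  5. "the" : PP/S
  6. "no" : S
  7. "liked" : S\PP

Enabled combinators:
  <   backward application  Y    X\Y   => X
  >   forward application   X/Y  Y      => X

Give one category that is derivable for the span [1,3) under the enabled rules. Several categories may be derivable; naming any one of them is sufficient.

NP

[0,8] S   <
  [0,7] PP   <
    [0,1] "every" : S
    [1,7] PP\S   <
      [1,4] NP/S   <
        [1,3] NP   <
          [1,2] "plan" : NP/S
          [2,3] "here" : NP\(NP/S)
        [3,4] "slowly" : (NP/S)\NP
      [4,7] (PP\S)\(NP/S)   >
        [4,5] "under" : ((PP\S)\(NP/S))/PP
        [5,7] PP   >
          [5,6] "the" : PP/S
          [6,7] "no" : S
  [7,8] "liked" : S\PP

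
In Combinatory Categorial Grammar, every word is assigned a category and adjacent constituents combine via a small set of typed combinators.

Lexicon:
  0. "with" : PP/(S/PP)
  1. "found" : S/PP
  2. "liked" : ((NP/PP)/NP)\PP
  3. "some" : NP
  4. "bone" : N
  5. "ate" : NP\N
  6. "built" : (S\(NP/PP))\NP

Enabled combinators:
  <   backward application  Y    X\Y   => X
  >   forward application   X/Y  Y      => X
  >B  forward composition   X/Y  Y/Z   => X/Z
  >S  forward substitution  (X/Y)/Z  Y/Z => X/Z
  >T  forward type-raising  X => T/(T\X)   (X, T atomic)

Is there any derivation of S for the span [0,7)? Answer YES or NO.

YES

[0,7] S   <
  [0,4] NP/PP   >
    [0,3] (NP/PP)/NP   <
      [0,2] PP   >
        [0,1] "with" : PP/(S/PP)
        [1,2] "found" : S/PP
      [2,3] "liked" : ((NP/PP)/NP)\PP
    [3,4] "some" : NP
  [4,7] S\(NP/PP)   <
    [4,6] NP   <
      [4,5] "bone" : N
      [5,6] "ate" : NP\N
    [6,7] "built" : (S\(NP/PP))\NP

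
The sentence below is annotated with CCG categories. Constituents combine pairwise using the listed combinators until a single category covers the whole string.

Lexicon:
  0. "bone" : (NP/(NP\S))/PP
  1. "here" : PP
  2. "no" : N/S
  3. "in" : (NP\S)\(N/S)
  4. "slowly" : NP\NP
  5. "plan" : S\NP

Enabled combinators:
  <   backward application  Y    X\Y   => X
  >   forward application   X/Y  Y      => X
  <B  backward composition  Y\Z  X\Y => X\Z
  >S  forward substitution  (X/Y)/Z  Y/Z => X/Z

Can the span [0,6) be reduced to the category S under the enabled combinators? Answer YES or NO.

[0,6] S   <
  [0,4] NP   >
    [0,2] NP/(NP\S)   >
      [0,1] "bone" : (NP/(NP\S))/PP
      [1,2] "here" : PP
    [2,4] NP\S   <
      [2,3] "no" : N/S
      [3,4] "in" : (NP\S)\(N/S)
  [4,6] S\NP   <B
    [4,5] "slowly" : NP\NP
    [5,6] "plan" : S\NP

YES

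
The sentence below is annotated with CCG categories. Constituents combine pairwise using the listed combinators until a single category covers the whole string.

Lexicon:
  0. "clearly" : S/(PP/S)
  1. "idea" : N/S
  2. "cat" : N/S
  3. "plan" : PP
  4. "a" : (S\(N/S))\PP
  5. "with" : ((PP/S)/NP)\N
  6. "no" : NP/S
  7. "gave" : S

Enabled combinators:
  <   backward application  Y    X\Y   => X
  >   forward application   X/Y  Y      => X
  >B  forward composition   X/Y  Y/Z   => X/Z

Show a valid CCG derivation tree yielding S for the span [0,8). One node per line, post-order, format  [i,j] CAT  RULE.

[0,8] S   >
  [0,6] S/NP   >B
    [0,1] "clearly" : S/(PP/S)
    [1,6] (PP/S)/NP   <
      [1,5] N   >
        [1,2] "idea" : N/S
        [2,5] S   <
          [2,3] "cat" : N/S
          [3,5] S\(N/S)   <
            [3,4] "plan" : PP
            [4,5] "a" : (S\(N/S))\PP
      [5,6] "with" : ((PP/S)/NP)\N
  [6,8] NP   >
    [6,7] "no" : NP/S
    [7,8] "gave" : S

[0,1] S/(PP/S)  lex  "clearly"
[1,2] N/S  lex  "idea"
[2,3] N/S  lex  "cat"
[3,4] PP  lex  "plan"
[4,5] (S\(N/S))\PP  lex  "a"
[3,5] S\(N/S)  <  k=4
[2,5] S  <  k=3
[1,5] N  >  k=2
[5,6] ((PP/S)/NP)\N  lex  "with"
[1,6] (PP/S)/NP  <  k=5
[0,6] S/NP  >B  k=1
[6,7] NP/S  lex  "no"
[7,8] S  lex  "gave"
[6,8] NP  >  k=7
[0,8] S  >  k=6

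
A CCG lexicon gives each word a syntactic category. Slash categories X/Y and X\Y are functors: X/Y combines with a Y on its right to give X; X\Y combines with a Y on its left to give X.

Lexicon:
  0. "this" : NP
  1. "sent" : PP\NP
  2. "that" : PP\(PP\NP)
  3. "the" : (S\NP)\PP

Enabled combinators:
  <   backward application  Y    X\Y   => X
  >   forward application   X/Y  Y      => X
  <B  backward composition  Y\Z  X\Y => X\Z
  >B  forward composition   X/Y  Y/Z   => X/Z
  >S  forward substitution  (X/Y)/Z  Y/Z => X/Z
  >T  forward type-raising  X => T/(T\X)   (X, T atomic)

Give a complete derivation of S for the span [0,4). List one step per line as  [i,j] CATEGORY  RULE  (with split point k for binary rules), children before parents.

[0,1] NP  lex  "this"
[1,2] PP\NP  lex  "sent"
[2,3] PP\(PP\NP)  lex  "that"
[1,3] PP  <  k=2
[3,4] (S\NP)\PP  lex  "the"
[1,4] S\NP  <  k=3
[0,4] S  <  k=1

[0,4] S   <
  [0,1] "this" : NP
  [1,4] S\NP   <
    [1,3] PP   <
      [1,2] "sent" : PP\NP
      [2,3] "that" : PP\(PP\NP)
    [3,4] "the" : (S\NP)\PP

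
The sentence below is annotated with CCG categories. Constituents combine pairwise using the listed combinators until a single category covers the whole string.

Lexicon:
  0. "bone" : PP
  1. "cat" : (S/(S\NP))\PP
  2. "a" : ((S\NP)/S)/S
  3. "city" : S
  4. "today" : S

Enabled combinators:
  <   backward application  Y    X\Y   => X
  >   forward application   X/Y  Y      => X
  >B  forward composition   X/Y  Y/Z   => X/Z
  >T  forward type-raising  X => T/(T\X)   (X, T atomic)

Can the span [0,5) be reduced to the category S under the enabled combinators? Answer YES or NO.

YES

[0,5] S   >
  [0,2] S/(S\NP)   <
    [0,1] "bone" : PP
    [1,2] "cat" : (S/(S\NP))\PP
  [2,5] S\NP   >
    [2,4] (S\NP)/S   >
      [2,3] "a" : ((S\NP)/S)/S
      [3,4] "city" : S
    [4,5] "today" : S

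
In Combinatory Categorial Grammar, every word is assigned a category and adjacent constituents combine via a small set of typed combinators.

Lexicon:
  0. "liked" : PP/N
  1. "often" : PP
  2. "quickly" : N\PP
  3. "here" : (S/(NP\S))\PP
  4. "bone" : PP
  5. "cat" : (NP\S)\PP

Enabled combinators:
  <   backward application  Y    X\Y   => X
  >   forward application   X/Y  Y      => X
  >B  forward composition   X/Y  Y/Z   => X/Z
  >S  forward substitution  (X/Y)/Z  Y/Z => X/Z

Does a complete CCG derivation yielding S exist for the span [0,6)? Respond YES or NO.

YES

[0,6] S   >
  [0,4] S/(NP\S)   <
    [0,3] PP   >
      [0,1] "liked" : PP/N
      [1,3] N   <
        [1,2] "often" : PP
        [2,3] "quickly" : N\PP
    [3,4] "here" : (S/(NP\S))\PP
  [4,6] NP\S   <
    [4,5] "bone" : PP
    [5,6] "cat" : (NP\S)\PP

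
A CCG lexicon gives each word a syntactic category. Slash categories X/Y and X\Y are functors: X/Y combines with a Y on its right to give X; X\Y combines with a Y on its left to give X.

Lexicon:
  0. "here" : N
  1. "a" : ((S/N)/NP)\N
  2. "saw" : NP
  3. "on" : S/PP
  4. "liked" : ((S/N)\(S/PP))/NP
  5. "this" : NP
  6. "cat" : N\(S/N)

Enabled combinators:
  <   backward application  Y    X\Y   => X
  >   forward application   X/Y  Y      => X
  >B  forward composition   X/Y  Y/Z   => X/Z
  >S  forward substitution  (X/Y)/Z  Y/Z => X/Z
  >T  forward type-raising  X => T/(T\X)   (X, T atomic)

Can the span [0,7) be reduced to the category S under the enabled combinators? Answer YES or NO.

[0,7] S   >
  [0,3] S/N   >
    [0,2] (S/N)/NP   <
      [0,1] "here" : N
      [1,2] "a" : ((S/N)/NP)\N
    [2,3] "saw" : NP
  [3,7] N   <
    [3,6] S/N   <
      [3,4] "on" : S/PP
      [4,6] (S/N)\(S/PP)   >
        [4,5] "liked" : ((S/N)\(S/PP))/NP
        [5,6] "this" : NP
    [6,7] "cat" : N\(S/N)

YES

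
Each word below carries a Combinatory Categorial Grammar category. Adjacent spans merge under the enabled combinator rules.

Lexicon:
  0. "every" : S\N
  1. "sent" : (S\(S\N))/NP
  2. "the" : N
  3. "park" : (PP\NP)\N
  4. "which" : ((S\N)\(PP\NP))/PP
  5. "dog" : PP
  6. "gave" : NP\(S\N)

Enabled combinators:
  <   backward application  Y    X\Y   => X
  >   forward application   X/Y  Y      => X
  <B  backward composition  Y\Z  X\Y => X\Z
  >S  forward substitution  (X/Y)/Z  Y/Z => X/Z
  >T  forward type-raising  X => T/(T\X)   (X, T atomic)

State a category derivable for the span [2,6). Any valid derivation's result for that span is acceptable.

S\N

[0,7] S   <
  [0,1] "every" : S\N
  [1,7] S\(S\N)   >
    [1,2] "sent" : (S\(S\N))/NP
    [2,7] NP   <
      [2,6] S\N   <
        [2,4] PP\NP   <
          [2,3] "the" : N
          [3,4] "park" : (PP\NP)\N
        [4,6] (S\N)\(PP\NP)   >
          [4,5] "which" : ((S\N)\(PP\NP))/PP
          [5,6] "dog" : PP
      [6,7] "gave" : NP\(S\N)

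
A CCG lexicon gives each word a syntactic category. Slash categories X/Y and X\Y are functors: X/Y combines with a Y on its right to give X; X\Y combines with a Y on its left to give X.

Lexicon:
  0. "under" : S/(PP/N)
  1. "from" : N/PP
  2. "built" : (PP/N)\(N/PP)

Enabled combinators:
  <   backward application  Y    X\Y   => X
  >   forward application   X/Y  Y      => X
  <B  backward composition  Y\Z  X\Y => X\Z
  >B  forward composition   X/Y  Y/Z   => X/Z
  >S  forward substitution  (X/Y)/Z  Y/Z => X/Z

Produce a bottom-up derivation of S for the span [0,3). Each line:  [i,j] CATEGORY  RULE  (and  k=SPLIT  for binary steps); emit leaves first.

[0,1] S/(PP/N)  lex  "under"
[1,2] N/PP  lex  "from"
[2,3] (PP/N)\(N/PP)  lex  "built"
[1,3] PP/N  <  k=2
[0,3] S  >  k=1

[0,3] S   >
  [0,1] "under" : S/(PP/N)
  [1,3] PP/N   <
    [1,2] "from" : N/PP
    [2,3] "built" : (PP/N)\(N/PP)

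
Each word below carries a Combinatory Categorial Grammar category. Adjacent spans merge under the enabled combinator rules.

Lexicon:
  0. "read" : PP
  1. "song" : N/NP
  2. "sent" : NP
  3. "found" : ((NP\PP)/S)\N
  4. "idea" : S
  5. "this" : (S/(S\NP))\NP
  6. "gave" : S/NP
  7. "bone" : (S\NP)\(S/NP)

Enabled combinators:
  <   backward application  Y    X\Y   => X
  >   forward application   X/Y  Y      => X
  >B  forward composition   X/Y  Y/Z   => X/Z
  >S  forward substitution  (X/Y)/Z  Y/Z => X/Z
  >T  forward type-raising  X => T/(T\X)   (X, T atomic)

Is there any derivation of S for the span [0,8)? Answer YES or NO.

[0,8] S   >
  [0,6] S/(S\NP)   <
    [0,5] NP   <
      [0,1] "read" : PP
      [1,5] NP\PP   >
        [1,4] (NP\PP)/S   <
          [1,3] N   >
            [1,2] "song" : N/NP
            [2,3] "sent" : NP
          [3,4] "found" : ((NP\PP)/S)\N
        [4,5] "idea" : S
    [5,6] "this" : (S/(S\NP))\NP
  [6,8] S\NP   <
    [6,7] "gave" : S/NP
    [7,8] "bone" : (S\NP)\(S/NP)

YES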